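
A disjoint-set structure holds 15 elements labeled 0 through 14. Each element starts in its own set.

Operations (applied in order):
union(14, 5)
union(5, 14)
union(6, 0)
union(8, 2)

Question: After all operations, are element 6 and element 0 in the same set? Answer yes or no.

Step 1: union(14, 5) -> merged; set of 14 now {5, 14}
Step 2: union(5, 14) -> already same set; set of 5 now {5, 14}
Step 3: union(6, 0) -> merged; set of 6 now {0, 6}
Step 4: union(8, 2) -> merged; set of 8 now {2, 8}
Set of 6: {0, 6}; 0 is a member.

Answer: yes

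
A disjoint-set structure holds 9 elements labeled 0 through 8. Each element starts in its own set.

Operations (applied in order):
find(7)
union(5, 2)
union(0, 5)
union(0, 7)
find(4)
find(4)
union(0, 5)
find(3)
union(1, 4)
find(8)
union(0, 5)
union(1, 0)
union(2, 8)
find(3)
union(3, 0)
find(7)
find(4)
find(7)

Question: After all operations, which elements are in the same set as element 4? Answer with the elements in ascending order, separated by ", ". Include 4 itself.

Step 1: find(7) -> no change; set of 7 is {7}
Step 2: union(5, 2) -> merged; set of 5 now {2, 5}
Step 3: union(0, 5) -> merged; set of 0 now {0, 2, 5}
Step 4: union(0, 7) -> merged; set of 0 now {0, 2, 5, 7}
Step 5: find(4) -> no change; set of 4 is {4}
Step 6: find(4) -> no change; set of 4 is {4}
Step 7: union(0, 5) -> already same set; set of 0 now {0, 2, 5, 7}
Step 8: find(3) -> no change; set of 3 is {3}
Step 9: union(1, 4) -> merged; set of 1 now {1, 4}
Step 10: find(8) -> no change; set of 8 is {8}
Step 11: union(0, 5) -> already same set; set of 0 now {0, 2, 5, 7}
Step 12: union(1, 0) -> merged; set of 1 now {0, 1, 2, 4, 5, 7}
Step 13: union(2, 8) -> merged; set of 2 now {0, 1, 2, 4, 5, 7, 8}
Step 14: find(3) -> no change; set of 3 is {3}
Step 15: union(3, 0) -> merged; set of 3 now {0, 1, 2, 3, 4, 5, 7, 8}
Step 16: find(7) -> no change; set of 7 is {0, 1, 2, 3, 4, 5, 7, 8}
Step 17: find(4) -> no change; set of 4 is {0, 1, 2, 3, 4, 5, 7, 8}
Step 18: find(7) -> no change; set of 7 is {0, 1, 2, 3, 4, 5, 7, 8}
Component of 4: {0, 1, 2, 3, 4, 5, 7, 8}

Answer: 0, 1, 2, 3, 4, 5, 7, 8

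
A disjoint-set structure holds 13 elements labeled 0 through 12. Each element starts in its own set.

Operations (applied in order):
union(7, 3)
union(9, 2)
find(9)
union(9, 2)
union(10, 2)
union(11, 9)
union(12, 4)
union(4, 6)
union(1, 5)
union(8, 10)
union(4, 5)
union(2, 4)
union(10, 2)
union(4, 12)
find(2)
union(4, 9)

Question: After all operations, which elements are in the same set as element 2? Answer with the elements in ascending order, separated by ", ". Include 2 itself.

Step 1: union(7, 3) -> merged; set of 7 now {3, 7}
Step 2: union(9, 2) -> merged; set of 9 now {2, 9}
Step 3: find(9) -> no change; set of 9 is {2, 9}
Step 4: union(9, 2) -> already same set; set of 9 now {2, 9}
Step 5: union(10, 2) -> merged; set of 10 now {2, 9, 10}
Step 6: union(11, 9) -> merged; set of 11 now {2, 9, 10, 11}
Step 7: union(12, 4) -> merged; set of 12 now {4, 12}
Step 8: union(4, 6) -> merged; set of 4 now {4, 6, 12}
Step 9: union(1, 5) -> merged; set of 1 now {1, 5}
Step 10: union(8, 10) -> merged; set of 8 now {2, 8, 9, 10, 11}
Step 11: union(4, 5) -> merged; set of 4 now {1, 4, 5, 6, 12}
Step 12: union(2, 4) -> merged; set of 2 now {1, 2, 4, 5, 6, 8, 9, 10, 11, 12}
Step 13: union(10, 2) -> already same set; set of 10 now {1, 2, 4, 5, 6, 8, 9, 10, 11, 12}
Step 14: union(4, 12) -> already same set; set of 4 now {1, 2, 4, 5, 6, 8, 9, 10, 11, 12}
Step 15: find(2) -> no change; set of 2 is {1, 2, 4, 5, 6, 8, 9, 10, 11, 12}
Step 16: union(4, 9) -> already same set; set of 4 now {1, 2, 4, 5, 6, 8, 9, 10, 11, 12}
Component of 2: {1, 2, 4, 5, 6, 8, 9, 10, 11, 12}

Answer: 1, 2, 4, 5, 6, 8, 9, 10, 11, 12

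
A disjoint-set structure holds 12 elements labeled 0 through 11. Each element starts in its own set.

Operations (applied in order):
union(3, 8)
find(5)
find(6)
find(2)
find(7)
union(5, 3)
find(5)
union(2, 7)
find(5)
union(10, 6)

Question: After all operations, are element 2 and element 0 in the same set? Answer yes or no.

Answer: no

Derivation:
Step 1: union(3, 8) -> merged; set of 3 now {3, 8}
Step 2: find(5) -> no change; set of 5 is {5}
Step 3: find(6) -> no change; set of 6 is {6}
Step 4: find(2) -> no change; set of 2 is {2}
Step 5: find(7) -> no change; set of 7 is {7}
Step 6: union(5, 3) -> merged; set of 5 now {3, 5, 8}
Step 7: find(5) -> no change; set of 5 is {3, 5, 8}
Step 8: union(2, 7) -> merged; set of 2 now {2, 7}
Step 9: find(5) -> no change; set of 5 is {3, 5, 8}
Step 10: union(10, 6) -> merged; set of 10 now {6, 10}
Set of 2: {2, 7}; 0 is not a member.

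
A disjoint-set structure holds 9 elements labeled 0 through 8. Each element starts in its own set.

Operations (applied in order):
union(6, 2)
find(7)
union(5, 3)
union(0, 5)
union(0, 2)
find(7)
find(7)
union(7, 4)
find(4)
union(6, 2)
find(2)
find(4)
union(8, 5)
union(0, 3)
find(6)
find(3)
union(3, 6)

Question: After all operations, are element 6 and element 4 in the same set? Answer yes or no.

Step 1: union(6, 2) -> merged; set of 6 now {2, 6}
Step 2: find(7) -> no change; set of 7 is {7}
Step 3: union(5, 3) -> merged; set of 5 now {3, 5}
Step 4: union(0, 5) -> merged; set of 0 now {0, 3, 5}
Step 5: union(0, 2) -> merged; set of 0 now {0, 2, 3, 5, 6}
Step 6: find(7) -> no change; set of 7 is {7}
Step 7: find(7) -> no change; set of 7 is {7}
Step 8: union(7, 4) -> merged; set of 7 now {4, 7}
Step 9: find(4) -> no change; set of 4 is {4, 7}
Step 10: union(6, 2) -> already same set; set of 6 now {0, 2, 3, 5, 6}
Step 11: find(2) -> no change; set of 2 is {0, 2, 3, 5, 6}
Step 12: find(4) -> no change; set of 4 is {4, 7}
Step 13: union(8, 5) -> merged; set of 8 now {0, 2, 3, 5, 6, 8}
Step 14: union(0, 3) -> already same set; set of 0 now {0, 2, 3, 5, 6, 8}
Step 15: find(6) -> no change; set of 6 is {0, 2, 3, 5, 6, 8}
Step 16: find(3) -> no change; set of 3 is {0, 2, 3, 5, 6, 8}
Step 17: union(3, 6) -> already same set; set of 3 now {0, 2, 3, 5, 6, 8}
Set of 6: {0, 2, 3, 5, 6, 8}; 4 is not a member.

Answer: no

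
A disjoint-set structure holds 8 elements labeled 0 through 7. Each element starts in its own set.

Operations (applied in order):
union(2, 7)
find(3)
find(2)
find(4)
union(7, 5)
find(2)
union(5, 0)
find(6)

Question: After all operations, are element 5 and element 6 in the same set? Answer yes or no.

Answer: no

Derivation:
Step 1: union(2, 7) -> merged; set of 2 now {2, 7}
Step 2: find(3) -> no change; set of 3 is {3}
Step 3: find(2) -> no change; set of 2 is {2, 7}
Step 4: find(4) -> no change; set of 4 is {4}
Step 5: union(7, 5) -> merged; set of 7 now {2, 5, 7}
Step 6: find(2) -> no change; set of 2 is {2, 5, 7}
Step 7: union(5, 0) -> merged; set of 5 now {0, 2, 5, 7}
Step 8: find(6) -> no change; set of 6 is {6}
Set of 5: {0, 2, 5, 7}; 6 is not a member.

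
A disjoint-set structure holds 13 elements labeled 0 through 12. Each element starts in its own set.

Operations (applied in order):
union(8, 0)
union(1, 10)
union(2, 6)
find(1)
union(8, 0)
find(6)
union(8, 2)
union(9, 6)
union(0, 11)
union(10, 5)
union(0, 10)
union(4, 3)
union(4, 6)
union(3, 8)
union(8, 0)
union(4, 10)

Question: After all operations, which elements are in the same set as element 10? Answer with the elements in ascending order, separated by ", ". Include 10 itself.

Step 1: union(8, 0) -> merged; set of 8 now {0, 8}
Step 2: union(1, 10) -> merged; set of 1 now {1, 10}
Step 3: union(2, 6) -> merged; set of 2 now {2, 6}
Step 4: find(1) -> no change; set of 1 is {1, 10}
Step 5: union(8, 0) -> already same set; set of 8 now {0, 8}
Step 6: find(6) -> no change; set of 6 is {2, 6}
Step 7: union(8, 2) -> merged; set of 8 now {0, 2, 6, 8}
Step 8: union(9, 6) -> merged; set of 9 now {0, 2, 6, 8, 9}
Step 9: union(0, 11) -> merged; set of 0 now {0, 2, 6, 8, 9, 11}
Step 10: union(10, 5) -> merged; set of 10 now {1, 5, 10}
Step 11: union(0, 10) -> merged; set of 0 now {0, 1, 2, 5, 6, 8, 9, 10, 11}
Step 12: union(4, 3) -> merged; set of 4 now {3, 4}
Step 13: union(4, 6) -> merged; set of 4 now {0, 1, 2, 3, 4, 5, 6, 8, 9, 10, 11}
Step 14: union(3, 8) -> already same set; set of 3 now {0, 1, 2, 3, 4, 5, 6, 8, 9, 10, 11}
Step 15: union(8, 0) -> already same set; set of 8 now {0, 1, 2, 3, 4, 5, 6, 8, 9, 10, 11}
Step 16: union(4, 10) -> already same set; set of 4 now {0, 1, 2, 3, 4, 5, 6, 8, 9, 10, 11}
Component of 10: {0, 1, 2, 3, 4, 5, 6, 8, 9, 10, 11}

Answer: 0, 1, 2, 3, 4, 5, 6, 8, 9, 10, 11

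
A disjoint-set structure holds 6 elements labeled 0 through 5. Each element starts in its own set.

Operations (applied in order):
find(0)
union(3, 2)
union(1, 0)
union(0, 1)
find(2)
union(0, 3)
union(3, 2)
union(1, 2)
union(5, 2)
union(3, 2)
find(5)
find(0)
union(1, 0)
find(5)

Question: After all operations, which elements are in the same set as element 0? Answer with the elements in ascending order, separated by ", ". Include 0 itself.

Step 1: find(0) -> no change; set of 0 is {0}
Step 2: union(3, 2) -> merged; set of 3 now {2, 3}
Step 3: union(1, 0) -> merged; set of 1 now {0, 1}
Step 4: union(0, 1) -> already same set; set of 0 now {0, 1}
Step 5: find(2) -> no change; set of 2 is {2, 3}
Step 6: union(0, 3) -> merged; set of 0 now {0, 1, 2, 3}
Step 7: union(3, 2) -> already same set; set of 3 now {0, 1, 2, 3}
Step 8: union(1, 2) -> already same set; set of 1 now {0, 1, 2, 3}
Step 9: union(5, 2) -> merged; set of 5 now {0, 1, 2, 3, 5}
Step 10: union(3, 2) -> already same set; set of 3 now {0, 1, 2, 3, 5}
Step 11: find(5) -> no change; set of 5 is {0, 1, 2, 3, 5}
Step 12: find(0) -> no change; set of 0 is {0, 1, 2, 3, 5}
Step 13: union(1, 0) -> already same set; set of 1 now {0, 1, 2, 3, 5}
Step 14: find(5) -> no change; set of 5 is {0, 1, 2, 3, 5}
Component of 0: {0, 1, 2, 3, 5}

Answer: 0, 1, 2, 3, 5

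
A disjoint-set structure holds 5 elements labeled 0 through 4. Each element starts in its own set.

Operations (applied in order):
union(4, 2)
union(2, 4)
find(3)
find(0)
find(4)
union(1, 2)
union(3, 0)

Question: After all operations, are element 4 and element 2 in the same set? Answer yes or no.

Step 1: union(4, 2) -> merged; set of 4 now {2, 4}
Step 2: union(2, 4) -> already same set; set of 2 now {2, 4}
Step 3: find(3) -> no change; set of 3 is {3}
Step 4: find(0) -> no change; set of 0 is {0}
Step 5: find(4) -> no change; set of 4 is {2, 4}
Step 6: union(1, 2) -> merged; set of 1 now {1, 2, 4}
Step 7: union(3, 0) -> merged; set of 3 now {0, 3}
Set of 4: {1, 2, 4}; 2 is a member.

Answer: yes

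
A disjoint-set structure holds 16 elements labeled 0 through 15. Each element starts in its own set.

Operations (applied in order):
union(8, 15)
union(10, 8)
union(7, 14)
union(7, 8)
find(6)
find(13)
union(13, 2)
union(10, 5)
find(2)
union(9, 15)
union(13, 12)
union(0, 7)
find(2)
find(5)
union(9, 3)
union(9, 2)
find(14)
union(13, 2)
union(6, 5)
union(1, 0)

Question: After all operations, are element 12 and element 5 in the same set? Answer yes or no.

Step 1: union(8, 15) -> merged; set of 8 now {8, 15}
Step 2: union(10, 8) -> merged; set of 10 now {8, 10, 15}
Step 3: union(7, 14) -> merged; set of 7 now {7, 14}
Step 4: union(7, 8) -> merged; set of 7 now {7, 8, 10, 14, 15}
Step 5: find(6) -> no change; set of 6 is {6}
Step 6: find(13) -> no change; set of 13 is {13}
Step 7: union(13, 2) -> merged; set of 13 now {2, 13}
Step 8: union(10, 5) -> merged; set of 10 now {5, 7, 8, 10, 14, 15}
Step 9: find(2) -> no change; set of 2 is {2, 13}
Step 10: union(9, 15) -> merged; set of 9 now {5, 7, 8, 9, 10, 14, 15}
Step 11: union(13, 12) -> merged; set of 13 now {2, 12, 13}
Step 12: union(0, 7) -> merged; set of 0 now {0, 5, 7, 8, 9, 10, 14, 15}
Step 13: find(2) -> no change; set of 2 is {2, 12, 13}
Step 14: find(5) -> no change; set of 5 is {0, 5, 7, 8, 9, 10, 14, 15}
Step 15: union(9, 3) -> merged; set of 9 now {0, 3, 5, 7, 8, 9, 10, 14, 15}
Step 16: union(9, 2) -> merged; set of 9 now {0, 2, 3, 5, 7, 8, 9, 10, 12, 13, 14, 15}
Step 17: find(14) -> no change; set of 14 is {0, 2, 3, 5, 7, 8, 9, 10, 12, 13, 14, 15}
Step 18: union(13, 2) -> already same set; set of 13 now {0, 2, 3, 5, 7, 8, 9, 10, 12, 13, 14, 15}
Step 19: union(6, 5) -> merged; set of 6 now {0, 2, 3, 5, 6, 7, 8, 9, 10, 12, 13, 14, 15}
Step 20: union(1, 0) -> merged; set of 1 now {0, 1, 2, 3, 5, 6, 7, 8, 9, 10, 12, 13, 14, 15}
Set of 12: {0, 1, 2, 3, 5, 6, 7, 8, 9, 10, 12, 13, 14, 15}; 5 is a member.

Answer: yes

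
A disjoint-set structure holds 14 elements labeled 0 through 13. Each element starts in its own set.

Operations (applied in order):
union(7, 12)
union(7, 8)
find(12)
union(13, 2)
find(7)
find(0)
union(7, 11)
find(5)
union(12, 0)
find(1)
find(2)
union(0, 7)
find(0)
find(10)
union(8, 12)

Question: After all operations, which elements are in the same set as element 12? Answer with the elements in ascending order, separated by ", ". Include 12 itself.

Answer: 0, 7, 8, 11, 12

Derivation:
Step 1: union(7, 12) -> merged; set of 7 now {7, 12}
Step 2: union(7, 8) -> merged; set of 7 now {7, 8, 12}
Step 3: find(12) -> no change; set of 12 is {7, 8, 12}
Step 4: union(13, 2) -> merged; set of 13 now {2, 13}
Step 5: find(7) -> no change; set of 7 is {7, 8, 12}
Step 6: find(0) -> no change; set of 0 is {0}
Step 7: union(7, 11) -> merged; set of 7 now {7, 8, 11, 12}
Step 8: find(5) -> no change; set of 5 is {5}
Step 9: union(12, 0) -> merged; set of 12 now {0, 7, 8, 11, 12}
Step 10: find(1) -> no change; set of 1 is {1}
Step 11: find(2) -> no change; set of 2 is {2, 13}
Step 12: union(0, 7) -> already same set; set of 0 now {0, 7, 8, 11, 12}
Step 13: find(0) -> no change; set of 0 is {0, 7, 8, 11, 12}
Step 14: find(10) -> no change; set of 10 is {10}
Step 15: union(8, 12) -> already same set; set of 8 now {0, 7, 8, 11, 12}
Component of 12: {0, 7, 8, 11, 12}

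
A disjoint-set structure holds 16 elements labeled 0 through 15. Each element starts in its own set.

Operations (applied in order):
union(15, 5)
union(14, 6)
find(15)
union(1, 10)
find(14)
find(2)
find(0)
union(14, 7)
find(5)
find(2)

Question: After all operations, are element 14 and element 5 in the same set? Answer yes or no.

Step 1: union(15, 5) -> merged; set of 15 now {5, 15}
Step 2: union(14, 6) -> merged; set of 14 now {6, 14}
Step 3: find(15) -> no change; set of 15 is {5, 15}
Step 4: union(1, 10) -> merged; set of 1 now {1, 10}
Step 5: find(14) -> no change; set of 14 is {6, 14}
Step 6: find(2) -> no change; set of 2 is {2}
Step 7: find(0) -> no change; set of 0 is {0}
Step 8: union(14, 7) -> merged; set of 14 now {6, 7, 14}
Step 9: find(5) -> no change; set of 5 is {5, 15}
Step 10: find(2) -> no change; set of 2 is {2}
Set of 14: {6, 7, 14}; 5 is not a member.

Answer: no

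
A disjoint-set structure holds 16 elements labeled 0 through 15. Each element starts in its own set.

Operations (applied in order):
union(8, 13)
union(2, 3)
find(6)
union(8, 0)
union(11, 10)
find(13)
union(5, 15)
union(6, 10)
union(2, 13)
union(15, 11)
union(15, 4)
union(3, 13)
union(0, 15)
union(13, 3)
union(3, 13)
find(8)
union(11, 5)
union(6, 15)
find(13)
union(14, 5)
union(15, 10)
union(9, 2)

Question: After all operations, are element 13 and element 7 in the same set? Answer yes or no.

Answer: no

Derivation:
Step 1: union(8, 13) -> merged; set of 8 now {8, 13}
Step 2: union(2, 3) -> merged; set of 2 now {2, 3}
Step 3: find(6) -> no change; set of 6 is {6}
Step 4: union(8, 0) -> merged; set of 8 now {0, 8, 13}
Step 5: union(11, 10) -> merged; set of 11 now {10, 11}
Step 6: find(13) -> no change; set of 13 is {0, 8, 13}
Step 7: union(5, 15) -> merged; set of 5 now {5, 15}
Step 8: union(6, 10) -> merged; set of 6 now {6, 10, 11}
Step 9: union(2, 13) -> merged; set of 2 now {0, 2, 3, 8, 13}
Step 10: union(15, 11) -> merged; set of 15 now {5, 6, 10, 11, 15}
Step 11: union(15, 4) -> merged; set of 15 now {4, 5, 6, 10, 11, 15}
Step 12: union(3, 13) -> already same set; set of 3 now {0, 2, 3, 8, 13}
Step 13: union(0, 15) -> merged; set of 0 now {0, 2, 3, 4, 5, 6, 8, 10, 11, 13, 15}
Step 14: union(13, 3) -> already same set; set of 13 now {0, 2, 3, 4, 5, 6, 8, 10, 11, 13, 15}
Step 15: union(3, 13) -> already same set; set of 3 now {0, 2, 3, 4, 5, 6, 8, 10, 11, 13, 15}
Step 16: find(8) -> no change; set of 8 is {0, 2, 3, 4, 5, 6, 8, 10, 11, 13, 15}
Step 17: union(11, 5) -> already same set; set of 11 now {0, 2, 3, 4, 5, 6, 8, 10, 11, 13, 15}
Step 18: union(6, 15) -> already same set; set of 6 now {0, 2, 3, 4, 5, 6, 8, 10, 11, 13, 15}
Step 19: find(13) -> no change; set of 13 is {0, 2, 3, 4, 5, 6, 8, 10, 11, 13, 15}
Step 20: union(14, 5) -> merged; set of 14 now {0, 2, 3, 4, 5, 6, 8, 10, 11, 13, 14, 15}
Step 21: union(15, 10) -> already same set; set of 15 now {0, 2, 3, 4, 5, 6, 8, 10, 11, 13, 14, 15}
Step 22: union(9, 2) -> merged; set of 9 now {0, 2, 3, 4, 5, 6, 8, 9, 10, 11, 13, 14, 15}
Set of 13: {0, 2, 3, 4, 5, 6, 8, 9, 10, 11, 13, 14, 15}; 7 is not a member.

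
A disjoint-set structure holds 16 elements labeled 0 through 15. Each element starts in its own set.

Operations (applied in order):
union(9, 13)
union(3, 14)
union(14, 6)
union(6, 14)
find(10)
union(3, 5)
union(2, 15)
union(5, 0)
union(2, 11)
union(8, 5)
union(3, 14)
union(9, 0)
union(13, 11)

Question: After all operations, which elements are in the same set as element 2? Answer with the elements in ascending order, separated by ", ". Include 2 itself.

Answer: 0, 2, 3, 5, 6, 8, 9, 11, 13, 14, 15

Derivation:
Step 1: union(9, 13) -> merged; set of 9 now {9, 13}
Step 2: union(3, 14) -> merged; set of 3 now {3, 14}
Step 3: union(14, 6) -> merged; set of 14 now {3, 6, 14}
Step 4: union(6, 14) -> already same set; set of 6 now {3, 6, 14}
Step 5: find(10) -> no change; set of 10 is {10}
Step 6: union(3, 5) -> merged; set of 3 now {3, 5, 6, 14}
Step 7: union(2, 15) -> merged; set of 2 now {2, 15}
Step 8: union(5, 0) -> merged; set of 5 now {0, 3, 5, 6, 14}
Step 9: union(2, 11) -> merged; set of 2 now {2, 11, 15}
Step 10: union(8, 5) -> merged; set of 8 now {0, 3, 5, 6, 8, 14}
Step 11: union(3, 14) -> already same set; set of 3 now {0, 3, 5, 6, 8, 14}
Step 12: union(9, 0) -> merged; set of 9 now {0, 3, 5, 6, 8, 9, 13, 14}
Step 13: union(13, 11) -> merged; set of 13 now {0, 2, 3, 5, 6, 8, 9, 11, 13, 14, 15}
Component of 2: {0, 2, 3, 5, 6, 8, 9, 11, 13, 14, 15}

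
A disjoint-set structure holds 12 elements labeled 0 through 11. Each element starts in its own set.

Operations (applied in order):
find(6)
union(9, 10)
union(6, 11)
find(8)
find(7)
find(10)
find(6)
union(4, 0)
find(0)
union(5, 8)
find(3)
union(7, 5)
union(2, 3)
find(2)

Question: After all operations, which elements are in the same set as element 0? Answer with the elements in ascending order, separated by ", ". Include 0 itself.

Step 1: find(6) -> no change; set of 6 is {6}
Step 2: union(9, 10) -> merged; set of 9 now {9, 10}
Step 3: union(6, 11) -> merged; set of 6 now {6, 11}
Step 4: find(8) -> no change; set of 8 is {8}
Step 5: find(7) -> no change; set of 7 is {7}
Step 6: find(10) -> no change; set of 10 is {9, 10}
Step 7: find(6) -> no change; set of 6 is {6, 11}
Step 8: union(4, 0) -> merged; set of 4 now {0, 4}
Step 9: find(0) -> no change; set of 0 is {0, 4}
Step 10: union(5, 8) -> merged; set of 5 now {5, 8}
Step 11: find(3) -> no change; set of 3 is {3}
Step 12: union(7, 5) -> merged; set of 7 now {5, 7, 8}
Step 13: union(2, 3) -> merged; set of 2 now {2, 3}
Step 14: find(2) -> no change; set of 2 is {2, 3}
Component of 0: {0, 4}

Answer: 0, 4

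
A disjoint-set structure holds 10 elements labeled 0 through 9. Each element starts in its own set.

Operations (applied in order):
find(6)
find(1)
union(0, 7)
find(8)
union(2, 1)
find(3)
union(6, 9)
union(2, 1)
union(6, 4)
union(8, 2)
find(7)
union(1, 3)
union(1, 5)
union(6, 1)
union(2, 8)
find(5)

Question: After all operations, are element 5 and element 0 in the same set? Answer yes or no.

Answer: no

Derivation:
Step 1: find(6) -> no change; set of 6 is {6}
Step 2: find(1) -> no change; set of 1 is {1}
Step 3: union(0, 7) -> merged; set of 0 now {0, 7}
Step 4: find(8) -> no change; set of 8 is {8}
Step 5: union(2, 1) -> merged; set of 2 now {1, 2}
Step 6: find(3) -> no change; set of 3 is {3}
Step 7: union(6, 9) -> merged; set of 6 now {6, 9}
Step 8: union(2, 1) -> already same set; set of 2 now {1, 2}
Step 9: union(6, 4) -> merged; set of 6 now {4, 6, 9}
Step 10: union(8, 2) -> merged; set of 8 now {1, 2, 8}
Step 11: find(7) -> no change; set of 7 is {0, 7}
Step 12: union(1, 3) -> merged; set of 1 now {1, 2, 3, 8}
Step 13: union(1, 5) -> merged; set of 1 now {1, 2, 3, 5, 8}
Step 14: union(6, 1) -> merged; set of 6 now {1, 2, 3, 4, 5, 6, 8, 9}
Step 15: union(2, 8) -> already same set; set of 2 now {1, 2, 3, 4, 5, 6, 8, 9}
Step 16: find(5) -> no change; set of 5 is {1, 2, 3, 4, 5, 6, 8, 9}
Set of 5: {1, 2, 3, 4, 5, 6, 8, 9}; 0 is not a member.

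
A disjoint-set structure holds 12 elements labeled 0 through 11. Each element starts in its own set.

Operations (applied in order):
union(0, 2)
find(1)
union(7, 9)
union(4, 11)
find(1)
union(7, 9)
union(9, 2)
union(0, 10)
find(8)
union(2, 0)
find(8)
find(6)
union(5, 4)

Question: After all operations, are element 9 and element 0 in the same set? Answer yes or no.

Step 1: union(0, 2) -> merged; set of 0 now {0, 2}
Step 2: find(1) -> no change; set of 1 is {1}
Step 3: union(7, 9) -> merged; set of 7 now {7, 9}
Step 4: union(4, 11) -> merged; set of 4 now {4, 11}
Step 5: find(1) -> no change; set of 1 is {1}
Step 6: union(7, 9) -> already same set; set of 7 now {7, 9}
Step 7: union(9, 2) -> merged; set of 9 now {0, 2, 7, 9}
Step 8: union(0, 10) -> merged; set of 0 now {0, 2, 7, 9, 10}
Step 9: find(8) -> no change; set of 8 is {8}
Step 10: union(2, 0) -> already same set; set of 2 now {0, 2, 7, 9, 10}
Step 11: find(8) -> no change; set of 8 is {8}
Step 12: find(6) -> no change; set of 6 is {6}
Step 13: union(5, 4) -> merged; set of 5 now {4, 5, 11}
Set of 9: {0, 2, 7, 9, 10}; 0 is a member.

Answer: yes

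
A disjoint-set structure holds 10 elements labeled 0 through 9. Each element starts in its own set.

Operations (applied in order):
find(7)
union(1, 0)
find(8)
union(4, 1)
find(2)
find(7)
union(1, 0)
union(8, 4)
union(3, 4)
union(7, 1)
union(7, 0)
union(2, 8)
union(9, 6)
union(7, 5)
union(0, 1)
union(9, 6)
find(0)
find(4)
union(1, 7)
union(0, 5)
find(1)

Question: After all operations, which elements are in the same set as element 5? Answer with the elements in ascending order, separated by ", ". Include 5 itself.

Step 1: find(7) -> no change; set of 7 is {7}
Step 2: union(1, 0) -> merged; set of 1 now {0, 1}
Step 3: find(8) -> no change; set of 8 is {8}
Step 4: union(4, 1) -> merged; set of 4 now {0, 1, 4}
Step 5: find(2) -> no change; set of 2 is {2}
Step 6: find(7) -> no change; set of 7 is {7}
Step 7: union(1, 0) -> already same set; set of 1 now {0, 1, 4}
Step 8: union(8, 4) -> merged; set of 8 now {0, 1, 4, 8}
Step 9: union(3, 4) -> merged; set of 3 now {0, 1, 3, 4, 8}
Step 10: union(7, 1) -> merged; set of 7 now {0, 1, 3, 4, 7, 8}
Step 11: union(7, 0) -> already same set; set of 7 now {0, 1, 3, 4, 7, 8}
Step 12: union(2, 8) -> merged; set of 2 now {0, 1, 2, 3, 4, 7, 8}
Step 13: union(9, 6) -> merged; set of 9 now {6, 9}
Step 14: union(7, 5) -> merged; set of 7 now {0, 1, 2, 3, 4, 5, 7, 8}
Step 15: union(0, 1) -> already same set; set of 0 now {0, 1, 2, 3, 4, 5, 7, 8}
Step 16: union(9, 6) -> already same set; set of 9 now {6, 9}
Step 17: find(0) -> no change; set of 0 is {0, 1, 2, 3, 4, 5, 7, 8}
Step 18: find(4) -> no change; set of 4 is {0, 1, 2, 3, 4, 5, 7, 8}
Step 19: union(1, 7) -> already same set; set of 1 now {0, 1, 2, 3, 4, 5, 7, 8}
Step 20: union(0, 5) -> already same set; set of 0 now {0, 1, 2, 3, 4, 5, 7, 8}
Step 21: find(1) -> no change; set of 1 is {0, 1, 2, 3, 4, 5, 7, 8}
Component of 5: {0, 1, 2, 3, 4, 5, 7, 8}

Answer: 0, 1, 2, 3, 4, 5, 7, 8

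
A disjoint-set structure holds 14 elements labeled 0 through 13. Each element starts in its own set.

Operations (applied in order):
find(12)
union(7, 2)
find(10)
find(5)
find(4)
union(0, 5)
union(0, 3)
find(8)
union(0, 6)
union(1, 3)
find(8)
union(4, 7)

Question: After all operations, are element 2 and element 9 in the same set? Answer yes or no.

Answer: no

Derivation:
Step 1: find(12) -> no change; set of 12 is {12}
Step 2: union(7, 2) -> merged; set of 7 now {2, 7}
Step 3: find(10) -> no change; set of 10 is {10}
Step 4: find(5) -> no change; set of 5 is {5}
Step 5: find(4) -> no change; set of 4 is {4}
Step 6: union(0, 5) -> merged; set of 0 now {0, 5}
Step 7: union(0, 3) -> merged; set of 0 now {0, 3, 5}
Step 8: find(8) -> no change; set of 8 is {8}
Step 9: union(0, 6) -> merged; set of 0 now {0, 3, 5, 6}
Step 10: union(1, 3) -> merged; set of 1 now {0, 1, 3, 5, 6}
Step 11: find(8) -> no change; set of 8 is {8}
Step 12: union(4, 7) -> merged; set of 4 now {2, 4, 7}
Set of 2: {2, 4, 7}; 9 is not a member.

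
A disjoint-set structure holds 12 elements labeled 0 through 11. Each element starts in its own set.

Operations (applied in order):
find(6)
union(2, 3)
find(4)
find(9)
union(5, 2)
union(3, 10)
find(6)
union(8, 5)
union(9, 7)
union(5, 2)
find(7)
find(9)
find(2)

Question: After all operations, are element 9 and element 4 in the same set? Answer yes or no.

Answer: no

Derivation:
Step 1: find(6) -> no change; set of 6 is {6}
Step 2: union(2, 3) -> merged; set of 2 now {2, 3}
Step 3: find(4) -> no change; set of 4 is {4}
Step 4: find(9) -> no change; set of 9 is {9}
Step 5: union(5, 2) -> merged; set of 5 now {2, 3, 5}
Step 6: union(3, 10) -> merged; set of 3 now {2, 3, 5, 10}
Step 7: find(6) -> no change; set of 6 is {6}
Step 8: union(8, 5) -> merged; set of 8 now {2, 3, 5, 8, 10}
Step 9: union(9, 7) -> merged; set of 9 now {7, 9}
Step 10: union(5, 2) -> already same set; set of 5 now {2, 3, 5, 8, 10}
Step 11: find(7) -> no change; set of 7 is {7, 9}
Step 12: find(9) -> no change; set of 9 is {7, 9}
Step 13: find(2) -> no change; set of 2 is {2, 3, 5, 8, 10}
Set of 9: {7, 9}; 4 is not a member.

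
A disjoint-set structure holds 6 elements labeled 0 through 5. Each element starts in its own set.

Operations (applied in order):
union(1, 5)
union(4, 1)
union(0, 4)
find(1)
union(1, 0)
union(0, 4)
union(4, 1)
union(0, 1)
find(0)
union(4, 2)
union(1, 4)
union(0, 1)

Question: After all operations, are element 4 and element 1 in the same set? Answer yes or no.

Answer: yes

Derivation:
Step 1: union(1, 5) -> merged; set of 1 now {1, 5}
Step 2: union(4, 1) -> merged; set of 4 now {1, 4, 5}
Step 3: union(0, 4) -> merged; set of 0 now {0, 1, 4, 5}
Step 4: find(1) -> no change; set of 1 is {0, 1, 4, 5}
Step 5: union(1, 0) -> already same set; set of 1 now {0, 1, 4, 5}
Step 6: union(0, 4) -> already same set; set of 0 now {0, 1, 4, 5}
Step 7: union(4, 1) -> already same set; set of 4 now {0, 1, 4, 5}
Step 8: union(0, 1) -> already same set; set of 0 now {0, 1, 4, 5}
Step 9: find(0) -> no change; set of 0 is {0, 1, 4, 5}
Step 10: union(4, 2) -> merged; set of 4 now {0, 1, 2, 4, 5}
Step 11: union(1, 4) -> already same set; set of 1 now {0, 1, 2, 4, 5}
Step 12: union(0, 1) -> already same set; set of 0 now {0, 1, 2, 4, 5}
Set of 4: {0, 1, 2, 4, 5}; 1 is a member.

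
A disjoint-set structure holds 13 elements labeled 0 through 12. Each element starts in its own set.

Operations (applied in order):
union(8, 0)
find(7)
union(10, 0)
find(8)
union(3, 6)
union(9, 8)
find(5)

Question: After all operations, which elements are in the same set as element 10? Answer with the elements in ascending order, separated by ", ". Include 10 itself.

Step 1: union(8, 0) -> merged; set of 8 now {0, 8}
Step 2: find(7) -> no change; set of 7 is {7}
Step 3: union(10, 0) -> merged; set of 10 now {0, 8, 10}
Step 4: find(8) -> no change; set of 8 is {0, 8, 10}
Step 5: union(3, 6) -> merged; set of 3 now {3, 6}
Step 6: union(9, 8) -> merged; set of 9 now {0, 8, 9, 10}
Step 7: find(5) -> no change; set of 5 is {5}
Component of 10: {0, 8, 9, 10}

Answer: 0, 8, 9, 10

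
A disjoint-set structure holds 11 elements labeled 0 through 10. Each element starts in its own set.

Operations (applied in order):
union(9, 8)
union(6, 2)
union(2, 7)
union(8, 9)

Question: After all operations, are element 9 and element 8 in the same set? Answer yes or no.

Answer: yes

Derivation:
Step 1: union(9, 8) -> merged; set of 9 now {8, 9}
Step 2: union(6, 2) -> merged; set of 6 now {2, 6}
Step 3: union(2, 7) -> merged; set of 2 now {2, 6, 7}
Step 4: union(8, 9) -> already same set; set of 8 now {8, 9}
Set of 9: {8, 9}; 8 is a member.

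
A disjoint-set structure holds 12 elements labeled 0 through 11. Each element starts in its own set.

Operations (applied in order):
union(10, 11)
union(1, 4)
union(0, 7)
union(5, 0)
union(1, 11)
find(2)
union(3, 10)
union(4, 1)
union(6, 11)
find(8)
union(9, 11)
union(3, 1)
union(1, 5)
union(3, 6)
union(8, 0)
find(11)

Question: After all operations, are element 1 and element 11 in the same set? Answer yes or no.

Answer: yes

Derivation:
Step 1: union(10, 11) -> merged; set of 10 now {10, 11}
Step 2: union(1, 4) -> merged; set of 1 now {1, 4}
Step 3: union(0, 7) -> merged; set of 0 now {0, 7}
Step 4: union(5, 0) -> merged; set of 5 now {0, 5, 7}
Step 5: union(1, 11) -> merged; set of 1 now {1, 4, 10, 11}
Step 6: find(2) -> no change; set of 2 is {2}
Step 7: union(3, 10) -> merged; set of 3 now {1, 3, 4, 10, 11}
Step 8: union(4, 1) -> already same set; set of 4 now {1, 3, 4, 10, 11}
Step 9: union(6, 11) -> merged; set of 6 now {1, 3, 4, 6, 10, 11}
Step 10: find(8) -> no change; set of 8 is {8}
Step 11: union(9, 11) -> merged; set of 9 now {1, 3, 4, 6, 9, 10, 11}
Step 12: union(3, 1) -> already same set; set of 3 now {1, 3, 4, 6, 9, 10, 11}
Step 13: union(1, 5) -> merged; set of 1 now {0, 1, 3, 4, 5, 6, 7, 9, 10, 11}
Step 14: union(3, 6) -> already same set; set of 3 now {0, 1, 3, 4, 5, 6, 7, 9, 10, 11}
Step 15: union(8, 0) -> merged; set of 8 now {0, 1, 3, 4, 5, 6, 7, 8, 9, 10, 11}
Step 16: find(11) -> no change; set of 11 is {0, 1, 3, 4, 5, 6, 7, 8, 9, 10, 11}
Set of 1: {0, 1, 3, 4, 5, 6, 7, 8, 9, 10, 11}; 11 is a member.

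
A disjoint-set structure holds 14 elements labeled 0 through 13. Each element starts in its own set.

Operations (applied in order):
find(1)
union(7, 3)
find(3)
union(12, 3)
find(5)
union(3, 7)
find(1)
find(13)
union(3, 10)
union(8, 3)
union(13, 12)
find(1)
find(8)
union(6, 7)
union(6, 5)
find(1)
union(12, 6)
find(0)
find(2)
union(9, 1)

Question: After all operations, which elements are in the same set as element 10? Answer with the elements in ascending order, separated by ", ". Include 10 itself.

Answer: 3, 5, 6, 7, 8, 10, 12, 13

Derivation:
Step 1: find(1) -> no change; set of 1 is {1}
Step 2: union(7, 3) -> merged; set of 7 now {3, 7}
Step 3: find(3) -> no change; set of 3 is {3, 7}
Step 4: union(12, 3) -> merged; set of 12 now {3, 7, 12}
Step 5: find(5) -> no change; set of 5 is {5}
Step 6: union(3, 7) -> already same set; set of 3 now {3, 7, 12}
Step 7: find(1) -> no change; set of 1 is {1}
Step 8: find(13) -> no change; set of 13 is {13}
Step 9: union(3, 10) -> merged; set of 3 now {3, 7, 10, 12}
Step 10: union(8, 3) -> merged; set of 8 now {3, 7, 8, 10, 12}
Step 11: union(13, 12) -> merged; set of 13 now {3, 7, 8, 10, 12, 13}
Step 12: find(1) -> no change; set of 1 is {1}
Step 13: find(8) -> no change; set of 8 is {3, 7, 8, 10, 12, 13}
Step 14: union(6, 7) -> merged; set of 6 now {3, 6, 7, 8, 10, 12, 13}
Step 15: union(6, 5) -> merged; set of 6 now {3, 5, 6, 7, 8, 10, 12, 13}
Step 16: find(1) -> no change; set of 1 is {1}
Step 17: union(12, 6) -> already same set; set of 12 now {3, 5, 6, 7, 8, 10, 12, 13}
Step 18: find(0) -> no change; set of 0 is {0}
Step 19: find(2) -> no change; set of 2 is {2}
Step 20: union(9, 1) -> merged; set of 9 now {1, 9}
Component of 10: {3, 5, 6, 7, 8, 10, 12, 13}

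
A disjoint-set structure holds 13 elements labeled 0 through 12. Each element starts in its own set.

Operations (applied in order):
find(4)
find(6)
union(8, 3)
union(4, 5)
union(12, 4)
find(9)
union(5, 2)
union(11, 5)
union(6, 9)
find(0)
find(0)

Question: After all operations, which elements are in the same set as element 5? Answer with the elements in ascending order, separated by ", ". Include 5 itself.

Step 1: find(4) -> no change; set of 4 is {4}
Step 2: find(6) -> no change; set of 6 is {6}
Step 3: union(8, 3) -> merged; set of 8 now {3, 8}
Step 4: union(4, 5) -> merged; set of 4 now {4, 5}
Step 5: union(12, 4) -> merged; set of 12 now {4, 5, 12}
Step 6: find(9) -> no change; set of 9 is {9}
Step 7: union(5, 2) -> merged; set of 5 now {2, 4, 5, 12}
Step 8: union(11, 5) -> merged; set of 11 now {2, 4, 5, 11, 12}
Step 9: union(6, 9) -> merged; set of 6 now {6, 9}
Step 10: find(0) -> no change; set of 0 is {0}
Step 11: find(0) -> no change; set of 0 is {0}
Component of 5: {2, 4, 5, 11, 12}

Answer: 2, 4, 5, 11, 12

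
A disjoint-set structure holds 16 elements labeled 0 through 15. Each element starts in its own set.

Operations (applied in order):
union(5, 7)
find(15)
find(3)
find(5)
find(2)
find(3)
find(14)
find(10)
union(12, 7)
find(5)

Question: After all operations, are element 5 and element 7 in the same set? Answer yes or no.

Answer: yes

Derivation:
Step 1: union(5, 7) -> merged; set of 5 now {5, 7}
Step 2: find(15) -> no change; set of 15 is {15}
Step 3: find(3) -> no change; set of 3 is {3}
Step 4: find(5) -> no change; set of 5 is {5, 7}
Step 5: find(2) -> no change; set of 2 is {2}
Step 6: find(3) -> no change; set of 3 is {3}
Step 7: find(14) -> no change; set of 14 is {14}
Step 8: find(10) -> no change; set of 10 is {10}
Step 9: union(12, 7) -> merged; set of 12 now {5, 7, 12}
Step 10: find(5) -> no change; set of 5 is {5, 7, 12}
Set of 5: {5, 7, 12}; 7 is a member.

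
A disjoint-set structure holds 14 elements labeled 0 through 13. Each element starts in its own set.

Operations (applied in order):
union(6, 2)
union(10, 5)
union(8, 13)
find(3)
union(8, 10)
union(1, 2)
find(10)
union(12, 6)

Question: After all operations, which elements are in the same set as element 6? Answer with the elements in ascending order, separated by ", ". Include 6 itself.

Step 1: union(6, 2) -> merged; set of 6 now {2, 6}
Step 2: union(10, 5) -> merged; set of 10 now {5, 10}
Step 3: union(8, 13) -> merged; set of 8 now {8, 13}
Step 4: find(3) -> no change; set of 3 is {3}
Step 5: union(8, 10) -> merged; set of 8 now {5, 8, 10, 13}
Step 6: union(1, 2) -> merged; set of 1 now {1, 2, 6}
Step 7: find(10) -> no change; set of 10 is {5, 8, 10, 13}
Step 8: union(12, 6) -> merged; set of 12 now {1, 2, 6, 12}
Component of 6: {1, 2, 6, 12}

Answer: 1, 2, 6, 12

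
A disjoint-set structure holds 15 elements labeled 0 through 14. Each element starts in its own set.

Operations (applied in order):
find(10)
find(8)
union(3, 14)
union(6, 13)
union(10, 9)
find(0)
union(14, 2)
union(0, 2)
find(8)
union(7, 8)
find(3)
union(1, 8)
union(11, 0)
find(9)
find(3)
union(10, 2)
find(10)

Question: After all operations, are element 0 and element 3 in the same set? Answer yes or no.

Step 1: find(10) -> no change; set of 10 is {10}
Step 2: find(8) -> no change; set of 8 is {8}
Step 3: union(3, 14) -> merged; set of 3 now {3, 14}
Step 4: union(6, 13) -> merged; set of 6 now {6, 13}
Step 5: union(10, 9) -> merged; set of 10 now {9, 10}
Step 6: find(0) -> no change; set of 0 is {0}
Step 7: union(14, 2) -> merged; set of 14 now {2, 3, 14}
Step 8: union(0, 2) -> merged; set of 0 now {0, 2, 3, 14}
Step 9: find(8) -> no change; set of 8 is {8}
Step 10: union(7, 8) -> merged; set of 7 now {7, 8}
Step 11: find(3) -> no change; set of 3 is {0, 2, 3, 14}
Step 12: union(1, 8) -> merged; set of 1 now {1, 7, 8}
Step 13: union(11, 0) -> merged; set of 11 now {0, 2, 3, 11, 14}
Step 14: find(9) -> no change; set of 9 is {9, 10}
Step 15: find(3) -> no change; set of 3 is {0, 2, 3, 11, 14}
Step 16: union(10, 2) -> merged; set of 10 now {0, 2, 3, 9, 10, 11, 14}
Step 17: find(10) -> no change; set of 10 is {0, 2, 3, 9, 10, 11, 14}
Set of 0: {0, 2, 3, 9, 10, 11, 14}; 3 is a member.

Answer: yes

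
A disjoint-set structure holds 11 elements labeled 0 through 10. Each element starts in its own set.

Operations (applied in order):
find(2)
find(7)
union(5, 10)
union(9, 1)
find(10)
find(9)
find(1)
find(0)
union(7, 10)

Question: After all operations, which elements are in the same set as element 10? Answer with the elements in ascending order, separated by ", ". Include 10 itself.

Step 1: find(2) -> no change; set of 2 is {2}
Step 2: find(7) -> no change; set of 7 is {7}
Step 3: union(5, 10) -> merged; set of 5 now {5, 10}
Step 4: union(9, 1) -> merged; set of 9 now {1, 9}
Step 5: find(10) -> no change; set of 10 is {5, 10}
Step 6: find(9) -> no change; set of 9 is {1, 9}
Step 7: find(1) -> no change; set of 1 is {1, 9}
Step 8: find(0) -> no change; set of 0 is {0}
Step 9: union(7, 10) -> merged; set of 7 now {5, 7, 10}
Component of 10: {5, 7, 10}

Answer: 5, 7, 10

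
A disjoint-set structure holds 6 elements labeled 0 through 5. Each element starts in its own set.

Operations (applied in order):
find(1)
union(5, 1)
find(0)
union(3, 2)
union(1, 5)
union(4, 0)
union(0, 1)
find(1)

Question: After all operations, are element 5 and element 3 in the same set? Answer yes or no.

Step 1: find(1) -> no change; set of 1 is {1}
Step 2: union(5, 1) -> merged; set of 5 now {1, 5}
Step 3: find(0) -> no change; set of 0 is {0}
Step 4: union(3, 2) -> merged; set of 3 now {2, 3}
Step 5: union(1, 5) -> already same set; set of 1 now {1, 5}
Step 6: union(4, 0) -> merged; set of 4 now {0, 4}
Step 7: union(0, 1) -> merged; set of 0 now {0, 1, 4, 5}
Step 8: find(1) -> no change; set of 1 is {0, 1, 4, 5}
Set of 5: {0, 1, 4, 5}; 3 is not a member.

Answer: no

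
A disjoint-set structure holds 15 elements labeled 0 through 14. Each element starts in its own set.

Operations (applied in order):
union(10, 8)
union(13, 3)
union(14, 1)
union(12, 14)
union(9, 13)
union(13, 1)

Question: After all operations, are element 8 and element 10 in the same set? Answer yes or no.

Answer: yes

Derivation:
Step 1: union(10, 8) -> merged; set of 10 now {8, 10}
Step 2: union(13, 3) -> merged; set of 13 now {3, 13}
Step 3: union(14, 1) -> merged; set of 14 now {1, 14}
Step 4: union(12, 14) -> merged; set of 12 now {1, 12, 14}
Step 5: union(9, 13) -> merged; set of 9 now {3, 9, 13}
Step 6: union(13, 1) -> merged; set of 13 now {1, 3, 9, 12, 13, 14}
Set of 8: {8, 10}; 10 is a member.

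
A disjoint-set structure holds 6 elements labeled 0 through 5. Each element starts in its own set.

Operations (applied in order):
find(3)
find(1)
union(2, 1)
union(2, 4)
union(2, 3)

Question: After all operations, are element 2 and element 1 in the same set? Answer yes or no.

Answer: yes

Derivation:
Step 1: find(3) -> no change; set of 3 is {3}
Step 2: find(1) -> no change; set of 1 is {1}
Step 3: union(2, 1) -> merged; set of 2 now {1, 2}
Step 4: union(2, 4) -> merged; set of 2 now {1, 2, 4}
Step 5: union(2, 3) -> merged; set of 2 now {1, 2, 3, 4}
Set of 2: {1, 2, 3, 4}; 1 is a member.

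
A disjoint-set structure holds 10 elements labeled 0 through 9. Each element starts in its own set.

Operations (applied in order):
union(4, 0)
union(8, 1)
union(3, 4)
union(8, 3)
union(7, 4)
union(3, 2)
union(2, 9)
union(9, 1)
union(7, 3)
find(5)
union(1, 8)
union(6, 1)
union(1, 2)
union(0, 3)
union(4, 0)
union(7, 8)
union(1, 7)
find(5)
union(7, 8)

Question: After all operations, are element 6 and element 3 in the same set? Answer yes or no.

Answer: yes

Derivation:
Step 1: union(4, 0) -> merged; set of 4 now {0, 4}
Step 2: union(8, 1) -> merged; set of 8 now {1, 8}
Step 3: union(3, 4) -> merged; set of 3 now {0, 3, 4}
Step 4: union(8, 3) -> merged; set of 8 now {0, 1, 3, 4, 8}
Step 5: union(7, 4) -> merged; set of 7 now {0, 1, 3, 4, 7, 8}
Step 6: union(3, 2) -> merged; set of 3 now {0, 1, 2, 3, 4, 7, 8}
Step 7: union(2, 9) -> merged; set of 2 now {0, 1, 2, 3, 4, 7, 8, 9}
Step 8: union(9, 1) -> already same set; set of 9 now {0, 1, 2, 3, 4, 7, 8, 9}
Step 9: union(7, 3) -> already same set; set of 7 now {0, 1, 2, 3, 4, 7, 8, 9}
Step 10: find(5) -> no change; set of 5 is {5}
Step 11: union(1, 8) -> already same set; set of 1 now {0, 1, 2, 3, 4, 7, 8, 9}
Step 12: union(6, 1) -> merged; set of 6 now {0, 1, 2, 3, 4, 6, 7, 8, 9}
Step 13: union(1, 2) -> already same set; set of 1 now {0, 1, 2, 3, 4, 6, 7, 8, 9}
Step 14: union(0, 3) -> already same set; set of 0 now {0, 1, 2, 3, 4, 6, 7, 8, 9}
Step 15: union(4, 0) -> already same set; set of 4 now {0, 1, 2, 3, 4, 6, 7, 8, 9}
Step 16: union(7, 8) -> already same set; set of 7 now {0, 1, 2, 3, 4, 6, 7, 8, 9}
Step 17: union(1, 7) -> already same set; set of 1 now {0, 1, 2, 3, 4, 6, 7, 8, 9}
Step 18: find(5) -> no change; set of 5 is {5}
Step 19: union(7, 8) -> already same set; set of 7 now {0, 1, 2, 3, 4, 6, 7, 8, 9}
Set of 6: {0, 1, 2, 3, 4, 6, 7, 8, 9}; 3 is a member.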